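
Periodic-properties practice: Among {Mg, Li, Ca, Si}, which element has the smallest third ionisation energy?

Si

Consider each +2 ion: Mg²⁺ is the bare [Ne] core; Li²⁺ is already 1 electron into the core; Ca²⁺ is the bare [Ar] core; Si²⁺ still has 2 valence electrons.
Core electrons are held far more tightly than valence electrons, so Ca, Mg and Li top the IE_3 order.
Approximate IE_3 values (kJ/mol): Mg 7733, Li 11815, Ca 4912, Si 3232.
Overall IE_3 order: Si < Ca < Mg < Li.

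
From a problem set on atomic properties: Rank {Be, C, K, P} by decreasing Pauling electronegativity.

C > P > Be > K

Electronegativity increases across a period and decreases down a group, tracking effective nuclear charge and atomic size.
Here both period and group differ, so the two effects have to be weighed against each other.
Be > K: relative to K, both the across-period and down-group shifts push Be's electronegativity up.
P > Be: period and group pull opposite ways; the across-period shift dominates (2.19 vs 1.57).
C > P: the two effects oppose for this pair; the down-group effect wins (2.55 vs 2.19).
Tabulated electronegativity (Pauling): Be 1.57, C 2.55, P 2.19, K 0.82.
So from highest to lowest: C > P > Be > K.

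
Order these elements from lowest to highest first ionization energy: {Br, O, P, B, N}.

B < P < Br < O < N

B is in period 2, group 13; N is in period 2, group 15; O is in period 2, group 16; P is in period 3, group 15; Br is in period 4, group 17.
Across a period the outer electron is held more tightly (higher IE₁); down a group it sits in a higher shell, more shielded, and comes off more easily.
Here both period and group differ, so the two effects have to be weighed against each other.
P > B: the two effects oppose for this pair; the across-period effect wins (1012 vs 801 kJ/mol).
Br > P: period and group pull opposite ways; the across-period shift dominates (1140 vs 1012 kJ/mol).
O > Br: the two effects oppose for this pair; the down-group effect wins (1314 vs 1140 kJ/mol).
N > O: this pair runs against the simple trend — see the exception note.
Note the exception: N has a higher first ionization energy than O, contrary to the simple trend — pairing an electron in O's 2p⁴ costs repulsion energy, so O ionizes more easily than half-filled N (2p³).
Tabulated first ionization energy (kJ/mol): B 801, N 1402, O 1314, P 1012, Br 1140.
So from lowest to highest: B < P < Br < O < N.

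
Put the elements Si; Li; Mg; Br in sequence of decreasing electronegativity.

Br > Si > Mg > Li

Atoms toward the upper right of the periodic table pull bonding electrons most strongly.
Here both period and group differ, so the two effects have to be weighed against each other.
Mg > Li: the two effects oppose for this pair; the across-period effect wins (1.31 vs 0.98).
Si > Mg: both are in period 3; the period trend gives Si the larger value.
Br > Si: period and group pull opposite ways; the across-period shift dominates (2.96 vs 1.90).
For reference (Pauling): Li 0.98, Mg 1.31, Si 1.90, Br 2.96.
So from highest to lowest: Br > Si > Mg > Li.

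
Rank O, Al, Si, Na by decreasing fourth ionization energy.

Al, Na, O, Si

After 3 electrons have been removed, what remains? O³⁺ still has 3 valence electrons; Al³⁺ is the bare [Ne] core; Si³⁺ still has 1 valence electron; Na³⁺ is already 2 electrons into the core.
Pulling an electron out of a noble-gas core costs far more than removing a remaining valence electron, so Na and Al sit at the high end of IE_4.
Valence configurations: O³⁺ [He]2s²2p¹, Si³⁺ [Ne]3s¹.
Tabulated IE_4 (kJ/mol): O 7469, Al 11577, Si 4356, Na 9543.
Overall IE_4 order: Si < O < Na < Al.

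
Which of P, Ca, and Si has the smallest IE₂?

The second ionization energy removes an electron from the +1 ion. For each element: P⁺ still has 4 valence electrons; Ca⁺ still has 1 valence electron; Si⁺ still has 3 valence electrons.
All are still removing valence electrons, so compare the +1 ions as you would atoms: IE_2 generally rises across a period (higher Z_eff) and falls down a group (larger shell), subject to the usual subshell exceptions.
Valence configurations: P⁺ [Ne]3s²3p², Ca⁺ [Ar]4s¹, Si⁺ [Ne]3s²3p¹.
Approximate IE_2 values (kJ/mol): P 1907, Ca 1145, Si 1577.
Putting it together, IE_2: Ca < Si < P.

Ca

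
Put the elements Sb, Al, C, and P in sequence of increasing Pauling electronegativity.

C is in period 2, group 14; Al is in period 3, group 13; P is in period 3, group 15; Sb is in period 5, group 15.
EN rises left→right (higher Z_eff, smaller atoms) and falls top→bottom (larger, more shielded atoms).
These span different periods and groups, so the two trends combine.
Sb > Al: the two effects oppose for this pair; the across-period effect wins (2.05 vs 1.61).
P > Sb: they share group 15; the group trend gives P the larger value.
C > P: the two effects oppose for this pair; the down-group effect wins (2.55 vs 2.19).
For reference (Pauling): C 2.55, Al 1.61, P 2.19, Sb 2.05.
So from lowest to highest: Al < Sb < P < C.

Al < Sb < P < C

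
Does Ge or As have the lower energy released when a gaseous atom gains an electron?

Atoms with high Z_eff and room in the valence shell (especially the halogens) have the most exothermic electron affinities.
All lie in period 4; the across-period trend (electron affinity increases left to right) applies, with the exception below.
Note the exception: Ge has a higher electron affinity than As, contrary to the simple trend — adding an electron to As's half-filled 4p³ is unfavourable, so Ge (4p²) has the more exothermic EA.
Tabulated electron affinity (kJ/mol): Ge 119, As 78.
So As has the lower energy released when a gaseous atom gains an electron (As < Ge).

As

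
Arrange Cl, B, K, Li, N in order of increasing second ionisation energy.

Cl < B < N < K < Li

After 1 electron has been removed, what remains? Cl⁺ still has 6 valence electrons; B⁺ still has 2 valence electrons; K⁺ is the bare [Ar] core; Li⁺ is the bare [He] core; N⁺ still has 4 valence electrons.
Breaking into a closed-shell core is much more expensive than removing a leftover valence electron — K and Li have the largest IE_2 here.
Valence configurations: Cl⁺ [Ne]3s²3p⁴, B⁺ [He]2s², N⁺ [He]2s²2p².
Approximate IE_2 values (kJ/mol): Cl 2298, B 2427, K 3052, Li 7298, N 2856.
So the second ionization energies run Cl < B < N < K < Li.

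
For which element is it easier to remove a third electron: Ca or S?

IE_3 is the cost of taking one more electron from the +2 cation: Ca²⁺ is the bare [Ar] core; S²⁺ still has 4 valence electrons.
Breaking into a closed-shell core is much more expensive than removing a leftover valence electron — Ca has the largest IE_3 here.
Approximate IE_3 values (kJ/mol): Ca 4912, S 3357.
Overall IE_3 order: S < Ca.

S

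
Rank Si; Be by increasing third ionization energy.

Si < Be

IE_3 is the cost of taking one more electron from the +2 cation: Si²⁺ still has 2 valence electrons; Be²⁺ is the bare [He] core.
Core electrons are held far more tightly than valence electrons, so Be tops the IE_3 order.
Tabulated IE_3 (kJ/mol): Si 3232, Be 14849.
Overall IE_3 order: Si < Be.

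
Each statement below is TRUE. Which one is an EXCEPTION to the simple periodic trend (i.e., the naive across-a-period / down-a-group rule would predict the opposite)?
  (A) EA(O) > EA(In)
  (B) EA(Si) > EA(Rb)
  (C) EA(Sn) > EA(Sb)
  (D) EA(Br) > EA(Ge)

The general trend: electron affinity increases across a period and decreases down a group.
(A) O (period 2, group 16) vs In (period 5, group 13): the stated order agrees with the simple trend.
(B) Si (period 3, group 14) vs Rb (period 5, group 1): the stated order agrees with the simple trend.
(C) Sn (period 5, group 14) vs Sb (period 5, group 15): the stated order contradicts the simple trend.
(D) Br (period 4, group 17) vs Ge (period 4, group 14): the stated order agrees with the simple trend.
The exception is (C): adding an electron to Sb's half-filled 5p³ is unfavourable, so Sn has the more exothermic EA.

(C)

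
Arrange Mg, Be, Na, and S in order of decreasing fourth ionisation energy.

Be, Mg, Na, S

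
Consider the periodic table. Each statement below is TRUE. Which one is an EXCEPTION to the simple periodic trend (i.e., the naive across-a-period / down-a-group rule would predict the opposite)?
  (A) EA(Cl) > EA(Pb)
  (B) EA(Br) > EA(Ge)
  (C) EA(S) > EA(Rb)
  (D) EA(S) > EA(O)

The general trend: electron affinity increases across a period and decreases down a group.
(A) Cl (period 3, group 17) vs Pb (period 6, group 14): the stated order agrees with the simple trend.
(B) Br (period 4, group 17) vs Ge (period 4, group 14): the stated order agrees with the simple trend.
(C) S (period 3, group 16) vs Rb (period 5, group 1): the stated order agrees with the simple trend.
(D) S (period 3, group 16) vs O (period 2, group 16): the stated order contradicts the simple trend.
The exception is (D): the compact 2p subshell of O repels the added electron more than S's larger 3p does.

(D)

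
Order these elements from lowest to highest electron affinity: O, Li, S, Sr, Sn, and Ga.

Li is in period 2, group 1; O is in period 2, group 16; S is in period 3, group 16; Ga is in period 4, group 13; Sr is in period 5, group 2; Sn is in period 5, group 14.
EA tends to increase across a period and decrease down a group, though the pattern is less regular than for IE or radius.
Neither a single period nor a single group — weigh both effects.
Ga > Sr: relative to Sr, both the across-period and down-group shifts push Ga's electron affinity up.
Li > Ga: period and group pull opposite ways; the down-group shift dominates (60 vs 29 kJ/mol).
Sn > Li: period and group pull opposite ways; the across-period shift dominates (107 vs 60 kJ/mol).
O > Sn: both effects reinforce here, so O is clearly the higher of the two.
S > O: this pair runs against the simple trend — see the exception note.
Note the exception: S has a higher electron affinity than O, contrary to the simple trend — the compact 2p subshell of O repels the added electron more than S's larger 3p does.
Tabulated electron affinity (kJ/mol): Li 60, O 141, S 200, Ga 29, Sr 5, Sn 107.
So from lowest to highest: Sr < Ga < Li < Sn < O < S.

Sr, Ga, Li, Sn, O, S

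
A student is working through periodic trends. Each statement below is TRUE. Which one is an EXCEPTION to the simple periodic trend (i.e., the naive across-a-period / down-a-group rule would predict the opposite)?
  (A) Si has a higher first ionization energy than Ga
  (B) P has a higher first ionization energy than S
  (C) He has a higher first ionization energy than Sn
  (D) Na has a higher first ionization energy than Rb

(B)

The general trend: first ionization energy increases across a period and decreases down a group.
(A) Si (period 3, group 14) vs Ga (period 4, group 13): the stated order agrees with the simple trend.
(B) P (period 3, group 15) vs S (period 3, group 16): the stated order contradicts the simple trend.
(C) He (period 1, group 18) vs Sn (period 5, group 14): the stated order agrees with the simple trend.
(D) Na (period 3, group 1) vs Rb (period 5, group 1): the stated order agrees with the simple trend.
The exception is (B): S (3p⁴) ionizes more easily than half-filled P (3p³) because the paired 3p electron in S is pushed out by e⁻–e⁻ repulsion.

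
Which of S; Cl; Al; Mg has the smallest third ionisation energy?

Al

The third ionization energy removes an electron from the +2 ion. For each element: S²⁺ still has 4 valence electrons; Cl²⁺ still has 5 valence electrons; Al²⁺ still has 1 valence electron; Mg²⁺ is the bare [Ne] core.
Core electrons are held far more tightly than valence electrons, so Mg tops the IE_3 order.
Valence configurations: S²⁺ [Ne]3s²3p², Cl²⁺ [Ne]3s²3p³, Al²⁺ [Ne]3s¹.
Approximate IE_3 values (kJ/mol): S 3357, Cl 3822, Al 2745, Mg 7733.
Overall IE_3 order: Al < S < Cl < Mg.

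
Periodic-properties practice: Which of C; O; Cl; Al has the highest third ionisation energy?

O

IE_3 is the cost of taking one more electron from the +2 cation: C²⁺ still has 2 valence electrons; O²⁺ still has 4 valence electrons; Cl²⁺ still has 5 valence electrons; Al²⁺ still has 1 valence electron.
All are still removing valence electrons, so compare the +2 ions as you would atoms: IE_3 generally rises across a period (higher Z_eff) and falls down a group (larger shell), subject to the usual subshell exceptions.
Valence configurations: C²⁺ [He]2s², O²⁺ [He]2s²2p², Cl²⁺ [Ne]3s²3p³, Al²⁺ [Ne]3s¹.
The numbers (kJ/mol): C 4620, O 5300, Cl 3822, Al 2745.
Hence IE_3: Al < Cl < C < O.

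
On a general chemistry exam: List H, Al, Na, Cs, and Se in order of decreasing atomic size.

Cs, Na, Al, Se, H

H is in period 1, group 1; Na is in period 3, group 1; Al is in period 3, group 13; Se is in period 4, group 16; Cs is in period 6, group 1.
Atomic radius shrinks across a period as nuclear charge pulls the same shell inward, and grows down a group as new shells are added.
These span different periods and groups, so the two trends combine.
Se > H: the two effects oppose for this pair; the down-group effect wins (116 vs 32 pm).
Al > Se: period and group pull opposite ways; the across-period shift dominates (126 vs 116 pm).
Na > Al: both are in period 3; the period trend gives Na the larger value.
Cs > Na: Cs sits below Na in group 1, so the down-group effect alone puts Cs larger.
For reference (pm): H 32, Na 155, Al 126, Se 116, Cs 232.
So from largest to smallest: Cs > Na > Al > Se > H.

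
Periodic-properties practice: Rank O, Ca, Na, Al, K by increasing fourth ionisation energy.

K < Ca < O < Na < Al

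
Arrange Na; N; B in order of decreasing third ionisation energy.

Consider each +2 ion: Na²⁺ is already 1 electron into the core; N²⁺ still has 3 valence electrons; B²⁺ still has 1 valence electron.
Pulling an electron out of a noble-gas core costs far more than removing a remaining valence electron, so Na sits at the high end of IE_3.
Valence configurations: N²⁺ [He]2s²2p¹, B²⁺ [He]2s¹.
Approximate IE_3 values (kJ/mol): Na 6910, N 4578, B 3660.
So the third ionization energies run B < N < Na.

Na, N, B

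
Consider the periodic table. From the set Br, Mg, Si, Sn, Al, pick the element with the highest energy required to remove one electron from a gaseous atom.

Br

Mg is in period 3, group 2; Al is in period 3, group 13; Si is in period 3, group 14; Br is in period 4, group 17; Sn is in period 5, group 14.
Removing the outermost electron gets harder across a period and easier down a group.
These span different periods and groups, so the two trends combine.
Sn > Al: the two effects oppose for this pair; the across-period effect wins (709 vs 578 kJ/mol).
Mg > Sn: period and group pull opposite ways; the down-group shift dominates (738 vs 709 kJ/mol).
Si > Mg: Si lies to the right of Mg in period 3, so the across-period effect alone puts Si higher.
Br > Si: period and group pull opposite ways; the across-period shift dominates (1140 vs 786 kJ/mol).
Note the exception: Mg has a higher first ionization energy than Al, contrary to the simple trend — Al's single 3p electron is easier to remove than one from Mg's filled 3s².
For reference (kJ/mol): Mg 738, Al 578, Si 786, Br 1140, Sn 709.
The highest energy required to remove one electron from a gaseous atom among these belongs to Br.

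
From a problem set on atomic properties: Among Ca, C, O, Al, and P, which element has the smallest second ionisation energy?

Ca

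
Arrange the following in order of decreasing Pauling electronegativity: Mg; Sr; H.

H, Mg, Sr

H is in period 1, group 1; Mg is in period 3, group 2; Sr is in period 5, group 2.
Smaller atoms with higher effective nuclear charge are more electronegative.
Neither a single period nor a single group — weigh both effects.
Mg > Sr: they share group 2; the group trend gives Mg the larger value.
H > Mg: the two effects oppose for this pair; the down-group effect wins (2.20 vs 1.31).
For reference (Pauling): H 2.20, Mg 1.31, Sr 0.95.
So from highest to lowest: H > Mg > Sr.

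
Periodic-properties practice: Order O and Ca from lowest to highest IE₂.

Ca < O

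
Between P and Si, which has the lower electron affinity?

P

Si is in period 3, group 14; P is in period 3, group 15.
Adding an electron releases more energy for atoms nearer the top right (short of the noble gases).
All lie in period 3; the across-period trend (electron affinity increases left to right) applies, with the exception below.
Note the exception: Si has a higher electron affinity than P, contrary to the simple trend — adding an electron to P's half-filled 3p³ is unfavourable, so Si (3p²) has the more exothermic EA.
For reference (kJ/mol): Si 134, P 72.
So P has the lower electron affinity (P < Si).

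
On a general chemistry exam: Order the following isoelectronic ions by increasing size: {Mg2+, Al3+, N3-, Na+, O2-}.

Al3+ < Mg2+ < Na+ < O2- < N3-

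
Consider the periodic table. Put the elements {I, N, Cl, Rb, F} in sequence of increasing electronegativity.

Electronegativity increases across a period and decreases down a group, tracking effective nuclear charge and atomic size.
Neither a single period nor a single group — weigh both effects.
I > Rb: both are in period 5; the period trend gives I the larger value.
N > I: the two effects oppose for this pair; the down-group effect wins (3.04 vs 2.66).
Cl > N: the two effects oppose for this pair; the across-period effect wins (3.16 vs 3.04).
F > Cl: F sits above Cl in group 17, so the down-group effect alone puts F higher.
Approximate values (Pauling): N 3.04, F 3.98, Cl 3.16, Rb 0.82, I 2.66.
So from lowest to highest: Rb < I < N < Cl < F.

Rb < I < N < Cl < F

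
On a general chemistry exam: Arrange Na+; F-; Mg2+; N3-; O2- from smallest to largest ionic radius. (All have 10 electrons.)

Mg2+ < Na+ < F- < O2- < N3-

All of these have 10 electrons, so size is governed by nuclear charge alone: the more protons, the stronger the pull on the same electron cloud, and the smaller the ion.
Nuclear charges: Mg2+ (Z=12), Na+ (Z=11), F- (Z=9), O2- (Z=8), N3- (Z=7).
Smallest to largest: Mg2+ < Na+ < F- < O2- < N3-.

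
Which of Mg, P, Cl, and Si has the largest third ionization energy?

After 2 electrons have been removed, what remains? Mg²⁺ is the bare [Ne] core; P²⁺ still has 3 valence electrons; Cl²⁺ still has 5 valence electrons; Si²⁺ still has 2 valence electrons.
Pulling an electron out of a noble-gas core costs far more than removing a remaining valence electron, so Mg sits at the high end of IE_3.
Valence configurations: P²⁺ [Ne]3s²3p¹, Cl²⁺ [Ne]3s²3p³, Si²⁺ [Ne]3s².
P²⁺ loses a lone 3p electron whereas Si²⁺ must break into a filled 3s² pair, so IE_3(Si) > IE_3(P) even though P has the higher nuclear charge.
Tabulated IE_3 (kJ/mol): Mg 7733, P 2914, Cl 3822, Si 3232.
So the third ionization energies run P < Si < Cl < Mg.

Mg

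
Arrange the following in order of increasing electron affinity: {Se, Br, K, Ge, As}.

K < As < Ge < Se < Br

K is in period 4, group 1; Ge is in period 4, group 14; As is in period 4, group 15; Se is in period 4, group 16; Br is in period 4, group 17.
Electron affinity generally becomes more exothermic across a period toward the halogens and less exothermic down a group.
All lie in period 4; the across-period trend (electron affinity increases left to right) applies, with the exception below.
Note the exception: Ge has a higher electron affinity than As, contrary to the simple trend — adding an electron to As's half-filled 4p³ is unfavourable, so Ge (4p²) has the more exothermic EA.
Tabulated electron affinity (kJ/mol): K 48, Ge 119, As 78, Se 195, Br 325.
So from lowest to highest: K < As < Ge < Se < Br.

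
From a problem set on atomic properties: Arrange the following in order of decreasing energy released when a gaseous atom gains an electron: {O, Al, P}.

O is in period 2, group 16; Al is in period 3, group 13; P is in period 3, group 15.
Atoms with high Z_eff and room in the valence shell (especially the halogens) have the most exothermic electron affinities.
These span different periods and groups, so the two trends combine.
P > Al: P lies to the right of Al in period 3, so the across-period effect alone puts P higher.
O > P: relative to P, both the across-period and down-group shifts push O's electron affinity up.
Approximate values (kJ/mol): O 141, Al 42, P 72.
So from highest to lowest: O > P > Al.

O, P, Al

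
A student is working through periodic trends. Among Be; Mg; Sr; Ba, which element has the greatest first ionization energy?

Be

Be is in period 2, group 2; Mg is in period 3, group 2; Sr is in period 5, group 2; Ba is in period 6, group 2.
IE₁ increases left→right with effective nuclear charge and decreases top→bottom as the valence shell moves farther out.
All are in group 2, so first ionization energy increases up the group.
The greatest first ionization energy among these belongs to Be.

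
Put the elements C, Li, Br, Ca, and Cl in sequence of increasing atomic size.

Li is in period 2, group 1; C is in period 2, group 14; Cl is in period 3, group 17; Ca is in period 4, group 2; Br is in period 4, group 17.
Radius decreases left→right (rising Z_eff, same n) and increases top→bottom (higher n).
Neither a single period nor a single group — weigh both effects.
Cl > C: period and group pull opposite ways; the down-group shift dominates (99 vs 75 pm).
Br > Cl: Br sits below Cl in group 17, so the down-group effect alone puts Br larger.
Li > Br: period and group pull opposite ways; the across-period shift dominates (133 vs 114 pm).
Ca > Li: period and group pull opposite ways; the down-group shift dominates (171 vs 133 pm).
Tabulated atomic radius (pm): Li 133, C 75, Cl 99, Ca 171, Br 114.
So from smallest to largest: C < Cl < Br < Li < Ca.

C < Cl < Br < Li < Ca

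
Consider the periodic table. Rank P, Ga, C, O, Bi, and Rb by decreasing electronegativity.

O > C > P > Bi > Ga > Rb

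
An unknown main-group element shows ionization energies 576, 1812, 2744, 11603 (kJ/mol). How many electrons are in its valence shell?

Look for the largest jump between consecutive ionization energies: IE4/IE3 ≈ 4.2, far larger than any earlier ratio.
That jump marks the point where a core electron is being removed. So the atom has 3 valence electrons.

3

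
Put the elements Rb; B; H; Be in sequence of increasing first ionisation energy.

Rb < B < Be < H

H is in period 1, group 1; Be is in period 2, group 2; B is in period 2, group 13; Rb is in period 5, group 1.
Removing the outermost electron gets harder across a period and easier down a group.
Here both period and group differ, so the two effects have to be weighed against each other.
B > Rb: relative to Rb, both the across-period and down-group shifts push B's first ionization energy up.
Be > B: this pair runs against the simple trend — see the exception note.
H > Be: the two effects oppose for this pair; the down-group effect wins (1312 vs 900 kJ/mol).
Note the exception: Be has a higher first ionization energy than B, contrary to the simple trend — removing B's lone 2p electron is easier than breaking Be's filled 2s².
For reference (kJ/mol): H 1312, Be 900, B 801, Rb 403.
So from lowest to highest: Rb < B < Be < H.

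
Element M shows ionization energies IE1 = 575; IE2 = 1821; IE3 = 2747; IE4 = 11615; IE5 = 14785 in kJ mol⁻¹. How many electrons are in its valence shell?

3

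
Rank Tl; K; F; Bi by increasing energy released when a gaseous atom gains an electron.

Tl < K < Bi < F

F is in period 2, group 17; K is in period 4, group 1; Tl is in period 6, group 13; Bi is in period 6, group 15.
Electron affinity generally becomes more exothermic across a period toward the halogens and less exothermic down a group.
These span different periods and groups, so the two trends combine.
K > Tl: period and group pull opposite ways; the down-group shift dominates (48 vs 19 kJ/mol).
Bi > K: period and group pull opposite ways; the across-period shift dominates (91 vs 48 kJ/mol).
F > Bi: both effects reinforce here, so F is clearly the higher of the two.
Approximate values (kJ/mol): F 328, K 48, Tl 19, Bi 91.
So from lowest to highest: Tl < K < Bi < F.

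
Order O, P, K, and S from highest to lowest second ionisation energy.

IE_2 is the cost of taking one more electron from the +1 cation: O⁺ still has 5 valence electrons; P⁺ still has 4 valence electrons; K⁺ is the bare [Ar] core; S⁺ still has 5 valence electrons.
Usually core removal costs more than valence removal, but here the competition is close: a tightly held n=2 valence electron can cost more to remove than an n=3 core electron, so the actual values have to decide it.
Valence configurations: O⁺ [He]2s²2p³, P⁺ [Ne]3s²3p², S⁺ [Ne]3s²3p³.
Approximate IE_2 values (kJ/mol): O 3388, P 1907, K 3052, S 2252.
Overall IE_2 order: P < S < K < O.

O > K > S > P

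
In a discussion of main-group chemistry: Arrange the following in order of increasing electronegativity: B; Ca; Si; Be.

Ca < Be < Si < B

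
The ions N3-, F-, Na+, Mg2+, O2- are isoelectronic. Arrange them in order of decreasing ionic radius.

N3- > O2- > F- > Na+ > Mg2+

All of these have 10 electrons, so size is governed by nuclear charge alone: the more protons, the stronger the pull on the same electron cloud, and the smaller the ion.
Nuclear charges: Mg2+ (Z=12), Na+ (Z=11), F- (Z=9), O2- (Z=8), N3- (Z=7).
Largest to smallest: N3- > O2- > F- > Na+ > Mg2+.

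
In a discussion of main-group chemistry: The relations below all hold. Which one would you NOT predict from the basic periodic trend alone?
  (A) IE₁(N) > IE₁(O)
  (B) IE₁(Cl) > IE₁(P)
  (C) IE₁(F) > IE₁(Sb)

The general trend: first ionization energy increases across a period and decreases down a group.
(A) N (period 2, group 15) vs O (period 2, group 16): the stated order contradicts the simple trend.
(B) Cl (period 3, group 17) vs P (period 3, group 15): the stated order agrees with the simple trend.
(C) F (period 2, group 17) vs Sb (period 5, group 15): the stated order agrees with the simple trend.
The exception is (A): pairing an electron in O's 2p⁴ costs repulsion energy, so O ionizes more easily than half-filled N (2p³).

(A)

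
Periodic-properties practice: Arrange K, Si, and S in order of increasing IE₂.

Si < S < K

The second ionization energy removes an electron from the +1 ion. For each element: K⁺ is the bare [Ar] core; Si⁺ still has 3 valence electrons; S⁺ still has 5 valence electrons.
Core electrons are held far more tightly than valence electrons, so K tops the IE_2 order.
Valence configurations: Si⁺ [Ne]3s²3p¹, S⁺ [Ne]3s²3p³.
The numbers (kJ/mol): K 3052, Si 1577, S 2252.
So the second ionization energies run Si < S < K.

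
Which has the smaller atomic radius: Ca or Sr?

Ca

Ca is in period 4, group 2; Sr is in period 5, group 2.
Atomic radius shrinks across a period as nuclear charge pulls the same shell inward, and grows down a group as new shells are added.
All are in group 2, so atomic radius increases down the group.
So Ca has the smaller atomic radius (Ca < Sr).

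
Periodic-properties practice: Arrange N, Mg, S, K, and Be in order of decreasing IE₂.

K > N > S > Be > Mg

After 1 electron has been removed, what remains? N⁺ still has 4 valence electrons; Mg⁺ still has 1 valence electron; S⁺ still has 5 valence electrons; K⁺ is the bare [Ar] core; Be⁺ still has 1 valence electron.
Core electrons are held far more tightly than valence electrons, so K tops the IE_2 order.
Valence configurations: N⁺ [He]2s²2p², Mg⁺ [Ne]3s¹, S⁺ [Ne]3s²3p³, Be⁺ [He]2s¹.
Tabulated IE_2 (kJ/mol): N 2856, Mg 1451, S 2252, K 3052, Be 1757.
Putting it together, IE_2: Mg < Be < S < N < K.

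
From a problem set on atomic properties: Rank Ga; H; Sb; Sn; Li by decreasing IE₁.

H > Sb > Sn > Ga > Li

H is in period 1, group 1; Li is in period 2, group 1; Ga is in period 4, group 13; Sn is in period 5, group 14; Sb is in period 5, group 15.
IE₁ increases left→right with effective nuclear charge and decreases top→bottom as the valence shell moves farther out.
These span different periods and groups, so the two trends combine.
Ga > Li: period and group pull opposite ways; the across-period shift dominates (579 vs 520 kJ/mol).
Sn > Ga: the two effects oppose for this pair; the across-period effect wins (709 vs 579 kJ/mol).
Sb > Sn: both are in period 5; the period trend gives Sb the larger value.
H > Sb: period and group pull opposite ways; the down-group shift dominates (1312 vs 831 kJ/mol).
Tabulated first ionization energy (kJ/mol): H 1312, Li 520, Ga 579, Sn 709, Sb 831.
So from highest to lowest: H > Sb > Sn > Ga > Li.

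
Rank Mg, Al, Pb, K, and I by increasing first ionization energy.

K, Al, Pb, Mg, I

Removing the outermost electron gets harder across a period and easier down a group.
Neither a single period nor a single group — weigh both effects.
Al > K: relative to K, both the across-period and down-group shifts push Al's first ionization energy up.
Pb > Al: the two effects oppose for this pair; the across-period effect wins (716 vs 578 kJ/mol).
Mg > Pb: period and group pull opposite ways; the down-group shift dominates (738 vs 716 kJ/mol).
I > Mg: the two effects oppose for this pair; the across-period effect wins (1008 vs 738 kJ/mol).
Note the exception: Mg has a higher first ionization energy than Al, contrary to the simple trend — Al's single 3p electron is easier to remove than one from Mg's filled 3s².
Approximate values (kJ/mol): Mg 738, Al 578, K 419, I 1008, Pb 716.
So from lowest to highest: K < Al < Pb < Mg < I.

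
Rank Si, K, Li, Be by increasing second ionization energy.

Si, Be, K, Li

The second ionization energy removes an electron from the +1 ion. For each element: Si⁺ still has 3 valence electrons; K⁺ is the bare [Ar] core; Li⁺ is the bare [He] core; Be⁺ still has 1 valence electron.
Breaking into a closed-shell core is much more expensive than removing a leftover valence electron — K and Li have the largest IE_2 here.
Valence configurations: Si⁺ [Ne]3s²3p¹, Be⁺ [He]2s¹.
The numbers (kJ/mol): Si 1577, K 3052, Li 7298, Be 1757.
Overall IE_2 order: Si < Be < K < Li.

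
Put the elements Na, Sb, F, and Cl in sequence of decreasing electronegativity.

F, Cl, Sb, Na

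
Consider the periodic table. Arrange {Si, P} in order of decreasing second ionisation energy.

Consider each +1 ion: Si⁺ still has 3 valence electrons; P⁺ still has 4 valence electrons.
All are still removing valence electrons, so compare the +1 ions as you would atoms: IE_2 generally rises across a period (higher Z_eff) and falls down a group (larger shell), subject to the usual subshell exceptions.
Valence configurations: Si⁺ [Ne]3s²3p¹, P⁺ [Ne]3s²3p².
Tabulated IE_2 (kJ/mol): Si 1577, P 1907.
Hence IE_2: Si < P.

P > Si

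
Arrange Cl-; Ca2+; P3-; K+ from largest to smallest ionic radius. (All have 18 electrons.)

All of these have 18 electrons, so size is governed by nuclear charge alone: the more protons, the stronger the pull on the same electron cloud, and the smaller the ion.
Nuclear charges: Ca2+ (Z=20), K+ (Z=19), Cl- (Z=17), P3- (Z=15).
Largest to smallest: P3- > Cl- > K+ > Ca2+.

P3- > Cl- > K+ > Ca2+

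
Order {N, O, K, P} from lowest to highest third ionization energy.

P < K < N < O

After 2 electrons have been removed, what remains? N²⁺ still has 3 valence electrons; O²⁺ still has 4 valence electrons; K²⁺ is already 1 electron into the core; P²⁺ still has 3 valence electrons.
Usually core removal costs more than valence removal, but here the competition is close: a tightly held n=2 valence electron can cost more to remove than an n=3 core electron, so the actual values have to decide it.
Valence configurations: N²⁺ [He]2s²2p¹, O²⁺ [He]2s²2p², P²⁺ [Ne]3s²3p¹.
The numbers (kJ/mol): N 4578, O 5300, K 4420, P 2914.
Overall IE_3 order: P < K < N < O.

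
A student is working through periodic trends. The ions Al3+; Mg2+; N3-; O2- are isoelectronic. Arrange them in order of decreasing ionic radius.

N3- > O2- > Mg2+ > Al3+

All of these have 10 electrons, so size is governed by nuclear charge alone: the more protons, the stronger the pull on the same electron cloud, and the smaller the ion.
Nuclear charges: Al3+ (Z=13), Mg2+ (Z=12), O2- (Z=8), N3- (Z=7).
Largest to smallest: N3- > O2- > Mg2+ > Al3+.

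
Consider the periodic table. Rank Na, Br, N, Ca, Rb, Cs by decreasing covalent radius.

Cs, Rb, Ca, Na, Br, N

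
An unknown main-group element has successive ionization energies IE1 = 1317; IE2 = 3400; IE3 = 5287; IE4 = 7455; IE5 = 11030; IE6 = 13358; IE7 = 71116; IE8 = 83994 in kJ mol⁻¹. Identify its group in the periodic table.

Group 16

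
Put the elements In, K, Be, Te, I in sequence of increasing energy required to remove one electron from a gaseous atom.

Be is in period 2, group 2; K is in period 4, group 1; In is in period 5, group 13; Te is in period 5, group 16; I is in period 5, group 17.
First ionization energy rises across a period (greater Z_eff holds electrons more tightly) and falls down a group (valence electrons are farther from the nucleus).
These span different periods and groups, so the two trends combine.
In > K: the two effects oppose for this pair; the across-period effect wins (558 vs 419 kJ/mol).
Te > In: Te lies to the right of In in period 5, so the across-period effect alone puts Te higher.
Be > Te: period and group pull opposite ways; the down-group shift dominates (900 vs 869 kJ/mol).
I > Be: the two effects oppose for this pair; the across-period effect wins (1008 vs 900 kJ/mol).
Tabulated first ionization energy (kJ/mol): Be 900, K 419, In 558, Te 869, I 1008.
So from lowest to highest: K < In < Te < Be < I.

K, In, Te, Be, I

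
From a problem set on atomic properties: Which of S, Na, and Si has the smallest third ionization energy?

Si

After 2 electrons have been removed, what remains? S²⁺ still has 4 valence electrons; Na²⁺ is already 1 electron into the core; Si²⁺ still has 2 valence electrons.
Pulling an electron out of a noble-gas core costs far more than removing a remaining valence electron, so Na sits at the high end of IE_3.
Valence configurations: S²⁺ [Ne]3s²3p², Si²⁺ [Ne]3s².
Tabulated IE_3 (kJ/mol): S 3357, Na 6910, Si 3232.
Overall IE_3 order: Si < S < Na.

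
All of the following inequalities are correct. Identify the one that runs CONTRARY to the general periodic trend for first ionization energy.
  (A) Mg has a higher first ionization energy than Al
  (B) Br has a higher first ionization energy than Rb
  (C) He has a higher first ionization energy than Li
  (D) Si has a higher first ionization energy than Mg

(A)

The general trend: first ionization energy increases across a period and decreases down a group.
(A) Mg (period 3, group 2) vs Al (period 3, group 13): the stated order contradicts the simple trend.
(B) Br (period 4, group 17) vs Rb (period 5, group 1): the stated order agrees with the simple trend.
(C) He (period 1, group 18) vs Li (period 2, group 1): the stated order agrees with the simple trend.
(D) Si (period 3, group 14) vs Mg (period 3, group 2): the stated order agrees with the simple trend.
The exception is (A): Al's single 3p electron is easier to remove than one from Mg's filled 3s².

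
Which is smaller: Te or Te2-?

Te

Forming Te2- adds 2 electrons to Te. More electron–electron repulsion in the same shell, with unchanged nuclear charge, lets the cloud expand.
An anion is larger than its parent atom: Te2- > Te.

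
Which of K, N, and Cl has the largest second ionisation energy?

The second ionization energy removes an electron from the +1 ion. For each element: K⁺ is the bare [Ar] core; N⁺ still has 4 valence electrons; Cl⁺ still has 6 valence electrons.
Core electrons are held far more tightly than valence electrons, so K tops the IE_2 order.
Valence configurations: N⁺ [He]2s²2p², Cl⁺ [Ne]3s²3p⁴.
The numbers (kJ/mol): K 3052, N 2856, Cl 2298.
Putting it together, IE_2: Cl < N < K.

K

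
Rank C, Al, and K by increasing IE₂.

IE_2 is the cost of taking one more electron from the +1 cation: C⁺ still has 3 valence electrons; Al⁺ still has 2 valence electrons; K⁺ is the bare [Ar] core.
Breaking into a closed-shell core is much more expensive than removing a leftover valence electron — K has the largest IE_2 here.
Valence configurations: C⁺ [He]2s²2p¹, Al⁺ [Ne]3s².
Tabulated IE_2 (kJ/mol): C 2353, Al 1817, K 3052.
Hence IE_2: Al < C < K.

Al < C < K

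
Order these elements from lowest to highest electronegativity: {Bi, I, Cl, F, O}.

O is in period 2, group 16; F is in period 2, group 17; Cl is in period 3, group 17; I is in period 5, group 17; Bi is in period 6, group 15.
EN rises left→right (higher Z_eff, smaller atoms) and falls top→bottom (larger, more shielded atoms).
Neither a single period nor a single group — weigh both effects.
I > Bi: relative to Bi, both the across-period and down-group shifts push I's electronegativity up.
Cl > I: Cl sits above I in group 17, so the down-group effect alone puts Cl higher.
O > Cl: the two effects oppose for this pair; the down-group effect wins (3.44 vs 3.16).
F > O: F lies to the right of O in period 2, so the across-period effect alone puts F higher.
Approximate values (Pauling): O 3.44, F 3.98, Cl 3.16, I 2.66, Bi 2.02.
So from lowest to highest: Bi < I < Cl < O < F.

Bi < I < Cl < O < F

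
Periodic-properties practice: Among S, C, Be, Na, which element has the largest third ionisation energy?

Be

The third ionization energy removes an electron from the +2 ion. For each element: S²⁺ still has 4 valence electrons; C²⁺ still has 2 valence electrons; Be²⁺ is the bare [He] core; Na²⁺ is already 1 electron into the core.
Pulling an electron out of a noble-gas core costs far more than removing a remaining valence electron, so Na and Be sit at the high end of IE_3.
Valence configurations: S²⁺ [Ne]3s²3p², C²⁺ [He]2s².
Tabulated IE_3 (kJ/mol): S 3357, C 4620, Be 14849, Na 6910.
Putting it together, IE_3: S < C < Na < Be.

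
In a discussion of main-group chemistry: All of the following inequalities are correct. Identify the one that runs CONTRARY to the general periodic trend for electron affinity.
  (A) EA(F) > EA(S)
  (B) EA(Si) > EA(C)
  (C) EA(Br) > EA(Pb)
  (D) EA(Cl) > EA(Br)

(B)

The general trend: electron affinity increases across a period and decreases down a group.
(A) F (period 2, group 17) vs S (period 3, group 16): the stated order agrees with the simple trend.
(B) Si (period 3, group 14) vs C (period 2, group 14): the stated order contradicts the simple trend.
(C) Br (period 4, group 17) vs Pb (period 6, group 14): the stated order agrees with the simple trend.
(D) Cl (period 3, group 17) vs Br (period 4, group 17): the stated order agrees with the simple trend.
The exception is (B): Si's larger, more diffuse 3p orbitals accept an added electron slightly more readily than C's compact 2p.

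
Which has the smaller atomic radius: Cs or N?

N

Across a period the added protons contract the valence shell; down a group each new principal shell makes the atom larger.
Here both period and group differ, so the two effects have to be weighed against each other.
Cs > N: both effects reinforce here, so Cs is clearly the larger of the two.
Approximate values (pm): N 71, Cs 232.
So N has the smaller atomic radius (N < Cs).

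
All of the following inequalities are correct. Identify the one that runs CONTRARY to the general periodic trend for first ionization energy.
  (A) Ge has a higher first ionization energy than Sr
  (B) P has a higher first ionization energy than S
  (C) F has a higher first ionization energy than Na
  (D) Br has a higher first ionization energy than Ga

(B)

The general trend: first ionization energy increases across a period and decreases down a group.
(A) Ge (period 4, group 14) vs Sr (period 5, group 2): the stated order agrees with the simple trend.
(B) P (period 3, group 15) vs S (period 3, group 16): the stated order contradicts the simple trend.
(C) F (period 2, group 17) vs Na (period 3, group 1): the stated order agrees with the simple trend.
(D) Br (period 4, group 17) vs Ga (period 4, group 13): the stated order agrees with the simple trend.
The exception is (B): S (3p⁴) ionizes more easily than half-filled P (3p³) because the paired 3p electron in S is pushed out by e⁻–e⁻ repulsion.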